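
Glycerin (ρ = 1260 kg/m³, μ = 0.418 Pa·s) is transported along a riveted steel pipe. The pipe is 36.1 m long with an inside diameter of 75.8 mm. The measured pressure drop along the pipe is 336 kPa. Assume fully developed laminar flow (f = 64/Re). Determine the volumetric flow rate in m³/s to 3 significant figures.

For laminar flow, f = 64/Re with Re = ρVD/μ, so Darcy-Weisbach reduces to ΔP = 32μLV/D². Solving for V: V = ΔP·D²/(32μL) = 3.36e+05·(0.0758)²/(32·0.418·36.1) = 3.998 m/s.
Check: Re = ρVD/μ = 1260·3.998·0.0758/0.418 = 913.5 < 2300, so the laminar assumption holds.
Q = V·A = 3.998·(π/4·0.0758²) = 0.01804 m³/s = 0.0180 m³/s.

Q ≈ 0.0180 m³/s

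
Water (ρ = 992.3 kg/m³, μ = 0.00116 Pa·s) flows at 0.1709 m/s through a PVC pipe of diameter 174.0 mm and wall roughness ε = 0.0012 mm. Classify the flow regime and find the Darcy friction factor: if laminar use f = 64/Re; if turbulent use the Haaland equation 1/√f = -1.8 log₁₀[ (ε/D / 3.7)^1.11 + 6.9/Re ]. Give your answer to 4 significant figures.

Re = ρVD/μ = 992.3·0.1709·0.174/0.00116 = 2.544e+04.
Re > 4000 → turbulent. ε/D = 1.2e-06/0.174 = 6.9e-06; Haaland: 1/√f = -1.8 log₁₀[4.37e-07 + 0.000271] = 6.419, so f = 0.02427.

f ≈ 0.02427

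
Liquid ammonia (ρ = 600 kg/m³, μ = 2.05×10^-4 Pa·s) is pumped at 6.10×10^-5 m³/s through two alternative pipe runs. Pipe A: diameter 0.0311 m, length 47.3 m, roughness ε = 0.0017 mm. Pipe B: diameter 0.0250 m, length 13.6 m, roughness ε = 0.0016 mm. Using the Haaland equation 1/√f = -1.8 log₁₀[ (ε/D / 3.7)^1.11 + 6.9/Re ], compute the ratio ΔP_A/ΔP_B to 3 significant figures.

ΔP_A/ΔP_B ≈ 1.24

Pipe A: V = Q/A = 6.1e-05/0.0007596 = 0.0803 m/s; Re = 7309; ε/D = 5.47e-05; Haaland → f = 0.03377; ΔP_A = f(L/D)(ρV²/2) = 99.36 Pa.
Pipe B: V = Q/A = 6.1e-05/0.0004909 = 0.1243 m/s; Re = 9093; ε/D = 6.4e-05; Haaland → f = 0.03177; ΔP_B = f(L/D)(ρV²/2) = 80.07 Pa.
ΔP_A/ΔP_B = 99.36/80.07 = 1.24.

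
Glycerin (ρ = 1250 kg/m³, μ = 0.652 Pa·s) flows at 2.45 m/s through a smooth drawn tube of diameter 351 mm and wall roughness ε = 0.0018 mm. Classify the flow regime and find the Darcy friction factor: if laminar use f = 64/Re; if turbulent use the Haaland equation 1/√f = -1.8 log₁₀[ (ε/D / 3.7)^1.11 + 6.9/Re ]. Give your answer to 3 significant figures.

Re = ρVD/μ = 1250·2.45·0.351/0.652 = 1649.
Re < 2300 → laminar, so f = 64/Re = 0.03882 (roughness is irrelevant in laminar flow).

f ≈ 0.0388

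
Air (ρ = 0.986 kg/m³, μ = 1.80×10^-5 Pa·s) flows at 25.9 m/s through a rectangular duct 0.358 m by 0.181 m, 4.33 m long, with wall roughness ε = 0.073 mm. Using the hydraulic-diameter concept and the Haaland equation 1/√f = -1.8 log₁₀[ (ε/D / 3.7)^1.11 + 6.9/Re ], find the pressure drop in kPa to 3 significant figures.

Hydraulic diameter D_h = 4A/P = 4·(0.358·0.181)/(2·(0.358+0.181)) = 0.2592/1.078 = 0.2404 m.
Re = ρVD_h/μ = 0.986·25.9·0.2404/1.8e-05 = 3.411e+05.
ε/D_h = 7.3e-05/0.2404 = 0.000304; Haaland gives 1/√f = -1.8 log₁₀[2.92e-05+2.02e-05] = 7.752, so f = 0.01664.
ΔP = f(L/D_h)(ρV²/2) = 0.01664·4.33/0.2404·330.7 = 99.12 Pa.
ΔP = 0.0991 kPa.

ΔP ≈ 0.0991 kPa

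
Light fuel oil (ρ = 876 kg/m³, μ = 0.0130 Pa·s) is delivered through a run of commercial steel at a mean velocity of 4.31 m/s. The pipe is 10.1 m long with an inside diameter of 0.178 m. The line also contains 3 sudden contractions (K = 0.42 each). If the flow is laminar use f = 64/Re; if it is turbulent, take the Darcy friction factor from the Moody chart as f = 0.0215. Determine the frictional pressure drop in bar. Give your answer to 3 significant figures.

ΔP ≈ 0.202 bar

Reynolds number Re = ρVD/μ = 876 · 4.31 · 0.178 / 0.013 = 5.17e+04.
Re > 4000 → turbulent; use the Moody-chart value f = 0.0215.
Total minor-loss coefficient ΣK = 3·0.42 = 1.26.
ΔP = [f·L/D + ΣK]·(ρV²/2) = [0.0215·10.1/0.178 + 1.26]·(876·4.31²/2) = [1.22 + 1.26]·8136 = 2.018e+04 Pa.
ΔP = 2.018e+04 Pa = 0.202 bar.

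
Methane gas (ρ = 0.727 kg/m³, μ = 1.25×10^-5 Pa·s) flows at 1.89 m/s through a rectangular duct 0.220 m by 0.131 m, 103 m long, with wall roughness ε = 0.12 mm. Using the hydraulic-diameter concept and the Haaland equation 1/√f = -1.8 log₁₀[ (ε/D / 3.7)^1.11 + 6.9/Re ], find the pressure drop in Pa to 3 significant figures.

Hydraulic diameter D_h = 4A/P = 4·(0.22·0.131)/(2·(0.22+0.131)) = 0.1153/0.702 = 0.1642 m.
Re = ρVD_h/μ = 0.727·1.89·0.1642/1.25e-05 = 1.805e+04.
ε/D_h = 0.00012/0.1642 = 0.000731; Haaland gives 1/√f = -1.8 log₁₀[7.73e-05+0.000382] = 6.008, so f = 0.02771.
ΔP = f(L/D_h)(ρV²/2) = 0.02771·103/0.1642·1.298 = 22.56 Pa.

ΔP ≈ 22.6 Pa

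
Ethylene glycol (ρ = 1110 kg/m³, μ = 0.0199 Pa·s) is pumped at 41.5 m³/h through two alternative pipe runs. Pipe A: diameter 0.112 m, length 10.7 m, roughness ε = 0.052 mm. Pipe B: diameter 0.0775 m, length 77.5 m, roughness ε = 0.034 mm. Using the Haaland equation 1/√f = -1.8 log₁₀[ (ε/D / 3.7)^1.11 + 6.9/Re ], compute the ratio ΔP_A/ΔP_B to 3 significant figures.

Pipe A: V = Q/A = 0.01153/0.009852 = 1.17 m/s; Re = 7310; ε/D = 0.000464; Haaland → f = 0.0342; ΔP_A = f(L/D)(ρV²/2) = 2483 Pa.
Pipe B: V = Q/A = 0.01153/0.004717 = 2.444 m/s; Re = 1.056e+04; ε/D = 0.000439; Haaland → f = 0.03097; ΔP_B = f(L/D)(ρV²/2) = 1.027e+05 Pa.
ΔP_A/ΔP_B = 2483/1.027e+05 = 0.0242.

ΔP_A/ΔP_B ≈ 0.0242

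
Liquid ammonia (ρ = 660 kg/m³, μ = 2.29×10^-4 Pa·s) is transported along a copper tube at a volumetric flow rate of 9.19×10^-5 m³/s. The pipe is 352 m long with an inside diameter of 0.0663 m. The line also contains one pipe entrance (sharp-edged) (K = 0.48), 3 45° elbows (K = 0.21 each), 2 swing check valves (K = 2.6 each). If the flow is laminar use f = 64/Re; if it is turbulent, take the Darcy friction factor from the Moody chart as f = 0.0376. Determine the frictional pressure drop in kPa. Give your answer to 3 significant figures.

Cross-sectional area A = πD²/4 = π(0.0663)²/4 = 0.003452 m²; mean velocity V = Q/A = 9.19e-05/0.003452 = 0.02662 m/s.
Reynolds number Re = ρVD/μ = 660 · 0.02662 · 0.0663 / 0.000229 = 5087.
Re > 4000 → turbulent; use the Moody-chart value f = 0.0376.
Total minor-loss coefficient ΣK = 1·0.48 + 3·0.21 + 2·2.6 = 6.31.
ΔP = [f·L/D + ΣK]·(ρV²/2) = [0.0376·352/0.0663 + 6.31]·(660·0.02662²/2) = [199.6 + 6.31]·0.2338 = 48.16 Pa.
ΔP = 48.16 Pa = 0.0482 kPa.

ΔP ≈ 0.0482 kPa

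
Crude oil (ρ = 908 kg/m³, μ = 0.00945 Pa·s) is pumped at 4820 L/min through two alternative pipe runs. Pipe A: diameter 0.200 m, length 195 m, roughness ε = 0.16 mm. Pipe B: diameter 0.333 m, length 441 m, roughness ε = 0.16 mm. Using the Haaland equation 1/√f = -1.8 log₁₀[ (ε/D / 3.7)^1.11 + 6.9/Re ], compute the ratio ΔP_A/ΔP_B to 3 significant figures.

ΔP_A/ΔP_B ≈ 5.36

Pipe A: V = Q/A = 0.08033/0.03142 = 2.557 m/s; Re = 4.914e+04; ε/D = 0.0008; Haaland → f = 0.02322; ΔP_A = f(L/D)(ρV²/2) = 6.72e+04 Pa.
Pipe B: V = Q/A = 0.08033/0.08709 = 0.9224 m/s; Re = 2.951e+04; ε/D = 0.00048; Haaland → f = 0.0245; ΔP_B = f(L/D)(ρV²/2) = 1.253e+04 Pa.
ΔP_A/ΔP_B = 6.72e+04/1.253e+04 = 5.36.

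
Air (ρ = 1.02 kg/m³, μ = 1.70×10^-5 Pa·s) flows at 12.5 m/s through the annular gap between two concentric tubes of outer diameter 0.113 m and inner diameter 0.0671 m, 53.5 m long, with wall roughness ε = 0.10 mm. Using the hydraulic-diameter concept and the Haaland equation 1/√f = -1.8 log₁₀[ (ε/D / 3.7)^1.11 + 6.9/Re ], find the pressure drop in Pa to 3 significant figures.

ΔP ≈ 2570 Pa

Hydraulic diameter D_h = 4A/P = D_o - D_i = 0.113 - 0.0671 = 0.0459 m.
Re = ρVD_h/μ = 1.02·12.5·0.0459/1.7e-05 = 3.442e+04.
ε/D_h = 0.0001/0.0459 = 0.00218; Haaland gives 1/√f = -1.8 log₁₀[0.00026+0.0002] = 6.007, so f = 0.02772.
ΔP = f(L/D_h)(ρV²/2) = 0.02772·53.5/0.0459·79.69 = 2574 Pa.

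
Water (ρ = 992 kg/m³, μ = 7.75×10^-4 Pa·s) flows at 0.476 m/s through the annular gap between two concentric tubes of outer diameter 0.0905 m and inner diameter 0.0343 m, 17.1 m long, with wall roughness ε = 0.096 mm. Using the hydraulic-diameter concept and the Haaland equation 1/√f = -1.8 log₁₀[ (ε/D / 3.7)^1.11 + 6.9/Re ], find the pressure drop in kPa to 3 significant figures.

ΔP ≈ 0.914 kPa

Hydraulic diameter D_h = 4A/P = D_o - D_i = 0.0905 - 0.0343 = 0.0562 m.
Re = ρVD_h/μ = 992·0.476·0.0562/0.000775 = 3.424e+04.
ε/D_h = 9.6e-05/0.0562 = 0.00171; Haaland gives 1/√f = -1.8 log₁₀[0.000198+0.000202] = 6.117, so f = 0.02673.
ΔP = f(L/D_h)(ρV²/2) = 0.02673·17.1/0.0562·112.4 = 914 Pa.
ΔP = 0.914 kPa.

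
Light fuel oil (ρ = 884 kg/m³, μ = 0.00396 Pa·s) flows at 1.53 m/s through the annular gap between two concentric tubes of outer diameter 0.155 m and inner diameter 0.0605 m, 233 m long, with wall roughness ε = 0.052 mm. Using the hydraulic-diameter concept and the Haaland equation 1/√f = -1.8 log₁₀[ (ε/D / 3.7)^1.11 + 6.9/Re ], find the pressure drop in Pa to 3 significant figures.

Hydraulic diameter D_h = 4A/P = D_o - D_i = 0.155 - 0.0605 = 0.0945 m.
Re = ρVD_h/μ = 884·1.53·0.0945/0.00396 = 3.228e+04.
ε/D_h = 5.2e-05/0.0945 = 0.00055; Haaland gives 1/√f = -1.8 log₁₀[5.64e-05+0.000214] = 6.423, so f = 0.02424.
ΔP = f(L/D_h)(ρV²/2) = 0.02424·233/0.0945·1035 = 6.184e+04 Pa.

ΔP ≈ 61800 Pa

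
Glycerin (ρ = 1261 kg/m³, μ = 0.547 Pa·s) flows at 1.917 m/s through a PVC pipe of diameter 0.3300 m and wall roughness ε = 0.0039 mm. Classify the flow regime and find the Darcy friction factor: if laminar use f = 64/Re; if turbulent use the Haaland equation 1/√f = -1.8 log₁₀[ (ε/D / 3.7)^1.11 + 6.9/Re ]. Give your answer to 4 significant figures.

Re = ρVD/μ = 1261·1.917·0.33/0.547 = 1458.
Re < 2300 → laminar, so f = 64/Re = 0.04389 (roughness is irrelevant in laminar flow).

f ≈ 0.04389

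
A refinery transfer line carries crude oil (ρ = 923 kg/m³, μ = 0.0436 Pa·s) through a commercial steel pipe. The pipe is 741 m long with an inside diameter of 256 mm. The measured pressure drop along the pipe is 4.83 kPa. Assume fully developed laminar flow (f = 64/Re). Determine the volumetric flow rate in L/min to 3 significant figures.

For laminar flow, f = 64/Re with Re = ρVD/μ, so Darcy-Weisbach reduces to ΔP = 32μLV/D². Solving for V: V = ΔP·D²/(32μL) = 4830·(0.256)²/(32·0.0436·741) = 0.3062 m/s.
Check: Re = ρVD/μ = 923·0.3062·0.256/0.0436 = 1659 < 2300, so the laminar assumption holds.
Q = V·A = 0.3062·(π/4·0.256²) = 0.01576 m³/s = 946 L/min.

Q ≈ 946 L/min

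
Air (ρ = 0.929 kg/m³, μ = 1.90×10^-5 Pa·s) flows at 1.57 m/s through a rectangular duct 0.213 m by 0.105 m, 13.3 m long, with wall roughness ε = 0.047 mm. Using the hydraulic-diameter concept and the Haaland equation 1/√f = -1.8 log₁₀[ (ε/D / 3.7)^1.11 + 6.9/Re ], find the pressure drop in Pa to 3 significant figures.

ΔP ≈ 3.32 Pa

Hydraulic diameter D_h = 4A/P = 4·(0.213·0.105)/(2·(0.213+0.105)) = 0.08946/0.636 = 0.1407 m.
Re = ρVD_h/μ = 0.929·1.57·0.1407/1.9e-05 = 1.08e+04.
ε/D_h = 4.7e-05/0.1407 = 0.000334; Haaland gives 1/√f = -1.8 log₁₀[3.24e-05+0.000639] = 5.711, so f = 0.03066.
ΔP = f(L/D_h)(ρV²/2) = 0.03066·13.3/0.1407·1.145 = 3.319 Pa.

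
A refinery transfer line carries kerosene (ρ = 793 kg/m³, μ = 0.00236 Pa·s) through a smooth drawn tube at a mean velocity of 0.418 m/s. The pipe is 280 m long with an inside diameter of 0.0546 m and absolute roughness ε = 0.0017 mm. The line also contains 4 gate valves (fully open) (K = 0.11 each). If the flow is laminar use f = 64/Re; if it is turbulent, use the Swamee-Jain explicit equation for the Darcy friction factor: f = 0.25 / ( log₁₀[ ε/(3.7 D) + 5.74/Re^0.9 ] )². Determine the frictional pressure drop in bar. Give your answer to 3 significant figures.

ΔP ≈ 0.119 bar

Reynolds number Re = ρVD/μ = 793 · 0.418 · 0.0546 / 0.00236 = 7669.
Re > 4000 → turbulent. Relative roughness ε/D = 1.7e-06/0.0546 = 3.11e-05. Swamee-Jain: f = 0.25/(log₁₀[3.11e-05/3.7 + 5.74/7669^0.9])² = 0.25/(log₁₀[8.42e-06 + 0.00183])² = 0.25/(-2.735)² = 0.03341.
Total minor-loss coefficient ΣK = 4·0.11 = 0.44.
ΔP = [f·L/D + ΣK]·(ρV²/2) = [0.03341·280/0.0546 + 0.44]·(793·0.418²/2) = [171.3 + 0.44]·69.28 = 1.19e+04 Pa.
ΔP = 1.19e+04 Pa = 0.119 bar.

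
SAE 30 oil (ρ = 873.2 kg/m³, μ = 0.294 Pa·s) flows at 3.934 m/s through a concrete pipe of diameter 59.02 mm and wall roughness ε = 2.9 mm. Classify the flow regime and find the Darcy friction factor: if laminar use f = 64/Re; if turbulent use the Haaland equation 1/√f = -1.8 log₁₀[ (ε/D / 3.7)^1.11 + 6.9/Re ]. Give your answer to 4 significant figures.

Re = ρVD/μ = 873.2·3.934·0.05902/0.294 = 689.6.
Re < 2300 → laminar, so f = 64/Re = 0.09281 (roughness is irrelevant in laminar flow).

f ≈ 0.09281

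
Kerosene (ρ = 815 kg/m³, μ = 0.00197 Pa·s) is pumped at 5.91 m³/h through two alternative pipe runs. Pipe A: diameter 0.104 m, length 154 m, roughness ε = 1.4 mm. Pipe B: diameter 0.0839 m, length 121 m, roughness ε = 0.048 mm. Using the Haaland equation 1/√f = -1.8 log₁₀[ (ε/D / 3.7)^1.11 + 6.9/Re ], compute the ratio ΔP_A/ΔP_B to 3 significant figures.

Pipe A: V = Q/A = 0.001642/0.008495 = 0.1933 m/s; Re = 8315; ε/D = 0.0135; Haaland → f = 0.04731; ΔP_A = f(L/D)(ρV²/2) = 1066 Pa.
Pipe B: V = Q/A = 0.001642/0.005529 = 0.2969 m/s; Re = 1.031e+04; ε/D = 0.000572; Haaland → f = 0.03135; ΔP_B = f(L/D)(ρV²/2) = 1625 Pa.
ΔP_A/ΔP_B = 1066/1625 = 0.656.

ΔP_A/ΔP_B ≈ 0.656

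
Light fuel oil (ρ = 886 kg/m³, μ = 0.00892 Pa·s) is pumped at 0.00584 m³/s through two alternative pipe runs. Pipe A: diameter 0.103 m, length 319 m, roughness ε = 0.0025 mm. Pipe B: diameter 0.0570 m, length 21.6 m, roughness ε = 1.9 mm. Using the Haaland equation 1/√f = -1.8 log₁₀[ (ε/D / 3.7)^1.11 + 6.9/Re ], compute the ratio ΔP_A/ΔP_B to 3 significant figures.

ΔP_A/ΔP_B ≈ 0.419

Pipe A: V = Q/A = 0.00584/0.008332 = 0.7009 m/s; Re = 7171; ε/D = 2.43e-05; Haaland → f = 0.03393; ΔP_A = f(L/D)(ρV²/2) = 2.287e+04 Pa.
Pipe B: V = Q/A = 0.00584/0.002552 = 2.289 m/s; Re = 1.296e+04; ε/D = 0.0333; Haaland → f = 0.06211; ΔP_B = f(L/D)(ρV²/2) = 5.461e+04 Pa.
ΔP_A/ΔP_B = 2.287e+04/5.461e+04 = 0.419.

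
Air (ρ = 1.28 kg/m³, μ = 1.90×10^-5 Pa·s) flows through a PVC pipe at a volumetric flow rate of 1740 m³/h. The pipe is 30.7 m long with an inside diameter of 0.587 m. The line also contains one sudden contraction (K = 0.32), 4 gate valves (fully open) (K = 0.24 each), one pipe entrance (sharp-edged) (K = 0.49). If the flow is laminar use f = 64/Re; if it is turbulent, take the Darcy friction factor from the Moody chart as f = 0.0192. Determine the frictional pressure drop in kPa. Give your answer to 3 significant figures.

Q = 1740 m³/h = 1740/3600 = 0.4833 m³/s.
Cross-sectional area A = πD²/4 = π(0.587)²/4 = 0.2706 m²; mean velocity V = Q/A = 0.4833/0.2706 = 1.786 m/s.
Reynolds number Re = ρVD/μ = 1.28 · 1.786 · 0.587 / 1.9e-05 = 7.063e+04.
Re > 4000 → turbulent; use the Moody-chart value f = 0.0192.
Total minor-loss coefficient ΣK = 1·0.32 + 4·0.24 + 1·0.49 = 1.77.
ΔP = [f·L/D + ΣK]·(ρV²/2) = [0.0192·30.7/0.587 + 1.77]·(1.28·1.786²/2) = [1.004 + 1.77]·2.041 = 5.663 Pa.
ΔP = 5.663 Pa = 0.00566 kPa.

ΔP ≈ 0.00566 kPa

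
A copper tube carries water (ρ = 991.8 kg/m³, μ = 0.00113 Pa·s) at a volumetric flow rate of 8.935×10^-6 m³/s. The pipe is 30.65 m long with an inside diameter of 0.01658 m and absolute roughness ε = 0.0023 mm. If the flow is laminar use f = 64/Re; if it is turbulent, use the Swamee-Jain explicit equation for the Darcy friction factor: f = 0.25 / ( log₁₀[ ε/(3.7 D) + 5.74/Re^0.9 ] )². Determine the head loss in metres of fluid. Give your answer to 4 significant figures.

h_f ≈ 0.01715 m

Cross-sectional area A = πD²/4 = π(0.01658)²/4 = 0.0002159 m²; mean velocity V = Q/A = 8.935e-06/0.0002159 = 0.04138 m/s.
Reynolds number Re = ρVD/μ = 991.8 · 0.04138 · 0.01658 / 0.00113 = 602.2.
Re < 2300 → laminar flow, so f = 64/Re = 64/602.2 = 0.1063 (the turbulent correlation is not needed).
Darcy-Weisbach: ΔP = f(L/D)(ρV²/2) = 0.1063·(30.65/0.01658)·(991.8·0.04138²/2) = 0.1063·1849·0.8493 = 166.8 Pa.
Head loss h_f = ΔP/(ρg) = 166.8/(991.8·9.81) = 0.01715 m.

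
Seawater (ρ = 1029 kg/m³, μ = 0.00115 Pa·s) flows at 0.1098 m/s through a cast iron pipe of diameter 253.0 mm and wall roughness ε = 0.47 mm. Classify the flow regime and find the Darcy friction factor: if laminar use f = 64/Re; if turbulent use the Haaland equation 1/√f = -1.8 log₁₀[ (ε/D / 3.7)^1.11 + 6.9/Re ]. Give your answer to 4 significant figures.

f ≈ 0.02825

Re = ρVD/μ = 1029·0.1098·0.253/0.00115 = 2.486e+04.
Re > 4000 → turbulent. ε/D = 0.00047/0.253 = 0.00186; Haaland: 1/√f = -1.8 log₁₀[0.000218 + 0.000278] = 5.949, so f = 0.02825.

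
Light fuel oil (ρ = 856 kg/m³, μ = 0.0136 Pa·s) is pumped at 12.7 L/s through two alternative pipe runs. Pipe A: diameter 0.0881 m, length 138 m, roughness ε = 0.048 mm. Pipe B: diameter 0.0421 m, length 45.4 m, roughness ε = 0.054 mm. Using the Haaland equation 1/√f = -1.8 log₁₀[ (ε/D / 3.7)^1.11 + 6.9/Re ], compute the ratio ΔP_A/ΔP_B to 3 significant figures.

Pipe A: V = Q/A = 0.0127/0.006096 = 2.083 m/s; Re = 1.155e+04; ε/D = 0.000545; Haaland → f = 0.03042; ΔP_A = f(L/D)(ρV²/2) = 8.853e+04 Pa.
Pipe B: V = Q/A = 0.0127/0.001392 = 9.123 m/s; Re = 2.418e+04; ε/D = 0.00128; Haaland → f = 0.02723; ΔP_B = f(L/D)(ρV²/2) = 1.046e+06 Pa.
ΔP_A/ΔP_B = 8.853e+04/1.046e+06 = 0.0846.

ΔP_A/ΔP_B ≈ 0.0846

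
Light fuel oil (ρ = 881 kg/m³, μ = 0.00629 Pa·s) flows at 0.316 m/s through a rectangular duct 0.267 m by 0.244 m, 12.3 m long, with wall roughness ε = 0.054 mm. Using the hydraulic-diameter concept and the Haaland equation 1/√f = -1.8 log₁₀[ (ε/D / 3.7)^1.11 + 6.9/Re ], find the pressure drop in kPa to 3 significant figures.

Hydraulic diameter D_h = 4A/P = 4·(0.267·0.244)/(2·(0.267+0.244)) = 0.2606/1.022 = 0.255 m.
Re = ρVD_h/μ = 881·0.316·0.255/0.00629 = 1.129e+04.
ε/D_h = 5.4e-05/0.255 = 0.000212; Haaland gives 1/√f = -1.8 log₁₀[1.95e-05+0.000611] = 5.76, so f = 0.03014.
ΔP = f(L/D_h)(ρV²/2) = 0.03014·12.3/0.255·43.99 = 63.95 Pa.
ΔP = 0.0640 kPa.

ΔP ≈ 0.0640 kPa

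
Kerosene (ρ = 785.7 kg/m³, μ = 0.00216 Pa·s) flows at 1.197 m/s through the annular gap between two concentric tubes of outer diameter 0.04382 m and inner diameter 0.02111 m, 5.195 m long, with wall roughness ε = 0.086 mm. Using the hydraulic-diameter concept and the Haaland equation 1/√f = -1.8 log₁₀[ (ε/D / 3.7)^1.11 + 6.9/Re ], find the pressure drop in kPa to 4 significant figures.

Hydraulic diameter D_h = 4A/P = D_o - D_i = 0.04382 - 0.02111 = 0.02271 m.
Re = ρVD_h/μ = 785.7·1.197·0.02271/0.00216 = 9888.
ε/D_h = 8.6e-05/0.02271 = 0.00379; Haaland gives 1/√f = -1.8 log₁₀[0.00048+0.000698] = 5.272, so f = 0.03598.
ΔP = f(L/D_h)(ρV²/2) = 0.03598·5.195/0.02271·562.9 = 4632 Pa.
ΔP = 4.632 kPa.

ΔP ≈ 4.632 kPa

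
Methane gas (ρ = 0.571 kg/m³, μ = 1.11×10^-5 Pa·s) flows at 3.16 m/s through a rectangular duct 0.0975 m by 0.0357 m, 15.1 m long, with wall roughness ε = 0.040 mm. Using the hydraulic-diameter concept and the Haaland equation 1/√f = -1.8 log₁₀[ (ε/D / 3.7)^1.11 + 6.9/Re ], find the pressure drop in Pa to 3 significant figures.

ΔP ≈ 27.3 Pa

Hydraulic diameter D_h = 4A/P = 4·(0.0975·0.0357)/(2·(0.0975+0.0357)) = 0.01392/0.2664 = 0.05226 m.
Re = ρVD_h/μ = 0.571·3.16·0.05226/1.11e-05 = 8496.
ε/D_h = 4e-05/0.05226 = 0.000765; Haaland gives 1/√f = -1.8 log₁₀[8.14e-05+0.000812] = 5.488, so f = 0.0332.
ΔP = f(L/D_h)(ρV²/2) = 0.0332·15.1/0.05226·2.851 = 27.35 Pa.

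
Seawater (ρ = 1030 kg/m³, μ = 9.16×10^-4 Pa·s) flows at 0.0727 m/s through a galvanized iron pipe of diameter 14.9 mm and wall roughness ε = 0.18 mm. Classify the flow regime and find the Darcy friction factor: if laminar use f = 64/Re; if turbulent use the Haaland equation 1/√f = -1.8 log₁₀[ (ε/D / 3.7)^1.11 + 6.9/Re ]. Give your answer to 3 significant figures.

Re = ρVD/μ = 1030·0.0727·0.0149/0.000916 = 1218.
Re < 2300 → laminar, so f = 64/Re = 0.05254 (roughness is irrelevant in laminar flow).

f ≈ 0.0525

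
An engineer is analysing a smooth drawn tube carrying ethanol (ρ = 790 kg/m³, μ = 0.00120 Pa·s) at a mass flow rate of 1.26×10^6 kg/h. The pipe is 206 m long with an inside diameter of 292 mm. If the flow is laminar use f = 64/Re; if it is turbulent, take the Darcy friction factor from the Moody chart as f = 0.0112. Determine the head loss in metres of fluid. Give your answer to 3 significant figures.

ṁ = 1.26×10^6 kg/h = 1.26×10^6/3600 = 350 kg/s.
A = πD²/4 = π(0.292)²/4 = 0.06697 m²; mean velocity V = ṁ/(ρA) = 350/(790 · 0.06697) = 6.616 m/s.
Reynolds number Re = ρVD/μ = 790 · 6.616 · 0.292 / 0.0012 = 1.272e+06.
Re > 4000 → turbulent; use the Moody-chart value f = 0.0112.
Darcy-Weisbach: ΔP = f(L/D)(ρV²/2) = 0.0112·(206/0.292)·(790·6.616²/2) = 0.0112·705.5·1.729e+04 = 1.366e+05 Pa.
Head loss h_f = ΔP/(ρg) = 1.366e+05/(790·9.81) = 17.6 m.

h_f ≈ 17.6 m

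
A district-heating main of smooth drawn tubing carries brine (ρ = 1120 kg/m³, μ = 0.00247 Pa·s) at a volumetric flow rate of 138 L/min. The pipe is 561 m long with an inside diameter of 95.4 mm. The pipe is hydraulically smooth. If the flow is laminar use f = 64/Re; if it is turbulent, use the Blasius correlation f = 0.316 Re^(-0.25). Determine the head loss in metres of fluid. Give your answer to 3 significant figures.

Q = 138 L/min = 138/60000 = 0.0023 m³/s.
Cross-sectional area A = πD²/4 = π(0.0954)²/4 = 0.007148 m²; mean velocity V = Q/A = 0.0023/0.007148 = 0.3218 m/s.
Reynolds number Re = ρVD/μ = 1120 · 0.3218 · 0.0954 / 0.00247 = 1.392e+04.
Re > 4000 → turbulent. Smooth-pipe (Blasius): f = 0.316 Re^(-0.25) = 0.316/(1.392e+04)^0.25 = 0.02909.
Darcy-Weisbach: ΔP = f(L/D)(ρV²/2) = 0.02909·(561/0.0954)·(1120·0.3218²/2) = 0.02909·5881·57.98 = 9919 Pa.
Head loss h_f = ΔP/(ρg) = 9919/(1120·9.81) = 0.903 m.

h_f ≈ 0.903 m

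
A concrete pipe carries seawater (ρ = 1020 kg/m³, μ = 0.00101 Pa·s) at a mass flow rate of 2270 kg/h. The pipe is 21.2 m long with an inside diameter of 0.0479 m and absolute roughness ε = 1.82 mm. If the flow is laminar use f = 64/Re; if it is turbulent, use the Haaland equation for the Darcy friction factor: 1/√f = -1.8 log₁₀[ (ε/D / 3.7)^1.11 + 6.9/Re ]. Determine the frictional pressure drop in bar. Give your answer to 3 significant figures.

ṁ = 2270 kg/h = 2270/3600 = 0.6306 kg/s.
A = πD²/4 = π(0.0479)²/4 = 0.001802 m²; mean velocity V = ṁ/(ρA) = 0.6306/(1020 · 0.001802) = 0.3431 m/s.
Reynolds number Re = ρVD/μ = 1020 · 0.3431 · 0.0479 / 0.00101 = 1.659e+04.
Re > 4000 → turbulent. Relative roughness ε/D = 0.00182/0.0479 = 0.038. Haaland: 1/√f = -1.8 log₁₀[(0.038/3.7)^1.11 + 6.9/1.659e+04] = -1.8 log₁₀[0.00621 + 0.000416] = 3.922, so f = 0.065.
Darcy-Weisbach: ΔP = f(L/D)(ρV²/2) = 0.065·(21.2/0.0479)·(1020·0.3431²/2) = 0.065·442.6·60.02 = 1727 Pa.
ΔP = 1727 Pa = 0.0173 bar.

ΔP ≈ 0.0173 bar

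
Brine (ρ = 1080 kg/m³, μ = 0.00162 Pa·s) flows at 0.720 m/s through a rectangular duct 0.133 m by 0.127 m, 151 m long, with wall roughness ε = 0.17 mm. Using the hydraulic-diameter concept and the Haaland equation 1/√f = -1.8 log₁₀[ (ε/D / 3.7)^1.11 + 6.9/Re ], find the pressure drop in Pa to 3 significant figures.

Hydraulic diameter D_h = 4A/P = 4·(0.133·0.127)/(2·(0.133+0.127)) = 0.06756/0.52 = 0.1299 m.
Re = ρVD_h/μ = 1080·0.72·0.1299/0.00162 = 6.237e+04.
ε/D_h = 0.00017/0.1299 = 0.00131; Haaland gives 1/√f = -1.8 log₁₀[0.000148+0.000111] = 6.459, so f = 0.02397.
ΔP = f(L/D_h)(ρV²/2) = 0.02397·151/0.1299·279.9 = 7799 Pa.

ΔP ≈ 7800 Pa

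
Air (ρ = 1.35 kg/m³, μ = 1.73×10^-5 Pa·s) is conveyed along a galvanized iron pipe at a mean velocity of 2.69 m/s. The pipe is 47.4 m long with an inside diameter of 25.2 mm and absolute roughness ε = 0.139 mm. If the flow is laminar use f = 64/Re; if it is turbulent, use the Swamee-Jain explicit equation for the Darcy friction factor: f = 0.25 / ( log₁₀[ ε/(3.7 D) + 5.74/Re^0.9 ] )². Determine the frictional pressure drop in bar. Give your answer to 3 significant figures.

Reynolds number Re = ρVD/μ = 1.35 · 2.69 · 0.0252 / 1.73e-05 = 5290.
Re > 4000 → turbulent. Relative roughness ε/D = 0.000139/0.0252 = 0.00552. Swamee-Jain: f = 0.25/(log₁₀[0.00552/3.7 + 5.74/5290^0.9])² = 0.25/(log₁₀[0.00149 + 0.00256])² = 0.25/(-2.393)² = 0.04367.
Darcy-Weisbach: ΔP = f(L/D)(ρV²/2) = 0.04367·(47.4/0.0252)·(1.35·2.69²/2) = 0.04367·1881·4.884 = 401.2 Pa.
ΔP = 401.2 Pa = 0.00401 bar.

ΔP ≈ 0.00401 bar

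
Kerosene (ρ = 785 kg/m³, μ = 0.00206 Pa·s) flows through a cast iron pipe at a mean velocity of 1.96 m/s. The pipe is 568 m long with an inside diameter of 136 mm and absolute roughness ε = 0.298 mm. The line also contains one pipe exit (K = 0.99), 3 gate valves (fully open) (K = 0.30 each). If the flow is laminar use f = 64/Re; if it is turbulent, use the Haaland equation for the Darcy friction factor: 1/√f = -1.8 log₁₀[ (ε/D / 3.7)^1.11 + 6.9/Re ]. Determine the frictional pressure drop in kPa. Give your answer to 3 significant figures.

Reynolds number Re = ρVD/μ = 785 · 1.96 · 0.136 / 0.00206 = 1.016e+05.
Re > 4000 → turbulent. Relative roughness ε/D = 0.000298/0.136 = 0.00219. Haaland: 1/√f = -1.8 log₁₀[(0.00219/3.7)^1.11 + 6.9/1.016e+05] = -1.8 log₁₀[0.000261 + 6.79e-05] = 6.268, so f = 0.02545.
Total minor-loss coefficient ΣK = 1·0.99 + 3·0.3 = 1.89.
ΔP = [f·L/D + ΣK]·(ρV²/2) = [0.02545·568/0.136 + 1.89]·(785·1.96²/2) = [106.3 + 1.89]·1508 = 1.631e+05 Pa.
ΔP = 1.631e+05 Pa = 163 kPa.

ΔP ≈ 163 kPa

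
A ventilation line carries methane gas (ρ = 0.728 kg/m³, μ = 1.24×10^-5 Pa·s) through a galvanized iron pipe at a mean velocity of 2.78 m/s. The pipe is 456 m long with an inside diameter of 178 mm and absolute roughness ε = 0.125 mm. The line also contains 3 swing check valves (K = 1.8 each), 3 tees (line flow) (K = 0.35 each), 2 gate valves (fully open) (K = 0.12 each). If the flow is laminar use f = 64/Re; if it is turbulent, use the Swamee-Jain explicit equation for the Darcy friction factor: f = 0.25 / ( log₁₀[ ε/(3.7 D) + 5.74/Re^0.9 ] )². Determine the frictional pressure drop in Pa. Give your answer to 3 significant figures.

ΔP ≈ 203 Pa

Reynolds number Re = ρVD/μ = 0.728 · 2.78 · 0.178 / 1.24e-05 = 2.905e+04.
Re > 4000 → turbulent. Relative roughness ε/D = 0.000125/0.178 = 0.000702. Swamee-Jain: f = 0.25/(log₁₀[0.000702/3.7 + 5.74/2.905e+04^0.9])² = 0.25/(log₁₀[0.00019 + 0.000552])² = 0.25/(-3.13)² = 0.02552.
Total minor-loss coefficient ΣK = 3·1.8 + 3·0.35 + 2·0.12 = 6.69.
ΔP = [f·L/D + ΣK]·(ρV²/2) = [0.02552·456/0.178 + 6.69]·(0.728·2.78²/2) = [65.39 + 6.69]·2.813 = 202.8 Pa.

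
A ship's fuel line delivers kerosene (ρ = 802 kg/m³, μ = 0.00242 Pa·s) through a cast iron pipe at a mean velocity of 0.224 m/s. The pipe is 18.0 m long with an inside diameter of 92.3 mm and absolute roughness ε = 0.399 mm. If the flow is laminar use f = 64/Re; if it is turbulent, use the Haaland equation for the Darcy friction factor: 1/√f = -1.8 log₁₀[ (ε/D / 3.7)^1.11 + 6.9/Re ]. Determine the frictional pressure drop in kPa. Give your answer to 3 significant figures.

ΔP ≈ 0.154 kPa

Reynolds number Re = ρVD/μ = 802 · 0.224 · 0.0923 / 0.00242 = 6852.
Re > 4000 → turbulent. Relative roughness ε/D = 0.000399/0.0923 = 0.00432. Haaland: 1/√f = -1.8 log₁₀[(0.00432/3.7)^1.11 + 6.9/6852] = -1.8 log₁₀[0.000556 + 0.00101] = 5.051, so f = 0.0392.
Darcy-Weisbach: ΔP = f(L/D)(ρV²/2) = 0.0392·(18/0.0923)·(802·0.224²/2) = 0.0392·195·20.12 = 153.8 Pa.
ΔP = 153.8 Pa = 0.154 kPa.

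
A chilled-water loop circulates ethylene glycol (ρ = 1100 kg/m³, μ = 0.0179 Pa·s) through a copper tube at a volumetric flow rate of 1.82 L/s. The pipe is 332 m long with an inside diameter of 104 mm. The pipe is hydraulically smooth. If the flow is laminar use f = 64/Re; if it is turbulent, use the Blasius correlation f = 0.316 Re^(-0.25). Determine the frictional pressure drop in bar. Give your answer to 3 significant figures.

ΔP ≈ 0.0377 bar

Q = 1.82 L/s = 1.82/1000 = 0.00182 m³/s.
Cross-sectional area A = πD²/4 = π(0.104)²/4 = 0.008495 m²; mean velocity V = Q/A = 0.00182/0.008495 = 0.2142 m/s.
Reynolds number Re = ρVD/μ = 1100 · 0.2142 · 0.104 / 0.0179 = 1369.
Re < 2300 → laminar flow, so f = 64/Re = 64/1369 = 0.04674 (the turbulent correlation is not needed).
Darcy-Weisbach: ΔP = f(L/D)(ρV²/2) = 0.04674·(332/0.104)·(1100·0.2142²/2) = 0.04674·3192·25.25 = 3767 Pa.
ΔP = 3767 Pa = 0.0377 bar.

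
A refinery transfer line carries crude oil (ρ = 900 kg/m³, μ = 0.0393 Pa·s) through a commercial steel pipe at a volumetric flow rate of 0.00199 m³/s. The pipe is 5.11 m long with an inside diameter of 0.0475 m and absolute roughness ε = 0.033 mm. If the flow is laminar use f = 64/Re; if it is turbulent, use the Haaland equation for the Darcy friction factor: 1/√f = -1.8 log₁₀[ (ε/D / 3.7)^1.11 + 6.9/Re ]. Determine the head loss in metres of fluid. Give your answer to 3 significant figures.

h_f ≈ 0.362 m

Cross-sectional area A = πD²/4 = π(0.0475)²/4 = 0.001772 m²; mean velocity V = Q/A = 0.00199/0.001772 = 1.123 m/s.
Reynolds number Re = ρVD/μ = 900 · 1.123 · 0.0475 / 0.0393 = 1222.
Re < 2300 → laminar flow, so f = 64/Re = 64/1222 = 0.05239 (the turbulent correlation is not needed).
Darcy-Weisbach: ΔP = f(L/D)(ρV²/2) = 0.05239·(5.11/0.0475)·(900·1.123²/2) = 0.05239·107.6·567.5 = 3199 Pa.
Head loss h_f = ΔP/(ρg) = 3199/(900·9.81) = 0.362 m.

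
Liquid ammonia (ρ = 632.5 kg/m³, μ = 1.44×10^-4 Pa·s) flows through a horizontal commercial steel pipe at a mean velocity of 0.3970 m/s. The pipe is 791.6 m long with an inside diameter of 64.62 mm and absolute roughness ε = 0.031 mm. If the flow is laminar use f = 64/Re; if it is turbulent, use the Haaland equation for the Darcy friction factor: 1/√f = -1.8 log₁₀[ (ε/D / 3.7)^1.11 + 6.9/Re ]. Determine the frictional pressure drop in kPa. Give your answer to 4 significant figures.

ΔP ≈ 12.02 kPa

Reynolds number Re = ρVD/μ = 632.5 · 0.397 · 0.06462 / 0.000144 = 1.127e+05.
Re > 4000 → turbulent. Relative roughness ε/D = 3.1e-05/0.06462 = 0.00048. Haaland: 1/√f = -1.8 log₁₀[(0.00048/3.7)^1.11 + 6.9/1.127e+05] = -1.8 log₁₀[4.84e-05 + 6.12e-05] = 7.128, so f = 0.01968.
Darcy-Weisbach: ΔP = f(L/D)(ρV²/2) = 0.01968·(791.6/0.06462)·(632.5·0.397²/2) = 0.01968·1.225e+04·49.84 = 1.202e+04 Pa.
ΔP = 1.202e+04 Pa = 12.02 kPa.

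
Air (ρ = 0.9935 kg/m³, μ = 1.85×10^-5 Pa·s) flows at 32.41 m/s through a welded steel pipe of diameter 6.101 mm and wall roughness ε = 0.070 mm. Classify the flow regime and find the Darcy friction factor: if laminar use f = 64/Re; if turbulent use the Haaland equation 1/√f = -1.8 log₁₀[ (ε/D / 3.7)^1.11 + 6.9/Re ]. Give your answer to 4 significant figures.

f ≈ 0.04429

Re = ρVD/μ = 0.9935·32.41·0.006101/1.85e-05 = 1.062e+04.
Re > 4000 → turbulent. ε/D = 7e-05/0.006101 = 0.0115; Haaland: 1/√f = -1.8 log₁₀[0.00164 + 0.00065] = 4.751, so f = 0.04429.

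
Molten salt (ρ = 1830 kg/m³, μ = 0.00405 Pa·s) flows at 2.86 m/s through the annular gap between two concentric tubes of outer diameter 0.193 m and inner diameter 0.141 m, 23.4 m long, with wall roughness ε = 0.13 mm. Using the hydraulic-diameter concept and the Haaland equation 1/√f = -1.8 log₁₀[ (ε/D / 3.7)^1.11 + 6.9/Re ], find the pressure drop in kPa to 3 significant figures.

ΔP ≈ 90.3 kPa

Hydraulic diameter D_h = 4A/P = D_o - D_i = 0.193 - 0.141 = 0.052 m.
Re = ρVD_h/μ = 1830·2.86·0.052/0.00405 = 6.72e+04.
ε/D_h = 0.00013/0.052 = 0.0025; Haaland gives 1/√f = -1.8 log₁₀[0.000303+0.000103] = 6.106, so f = 0.02682.
ΔP = f(L/D_h)(ρV²/2) = 0.02682·23.4/0.052·7484 = 9.034e+04 Pa.
ΔP = 90.3 kPa.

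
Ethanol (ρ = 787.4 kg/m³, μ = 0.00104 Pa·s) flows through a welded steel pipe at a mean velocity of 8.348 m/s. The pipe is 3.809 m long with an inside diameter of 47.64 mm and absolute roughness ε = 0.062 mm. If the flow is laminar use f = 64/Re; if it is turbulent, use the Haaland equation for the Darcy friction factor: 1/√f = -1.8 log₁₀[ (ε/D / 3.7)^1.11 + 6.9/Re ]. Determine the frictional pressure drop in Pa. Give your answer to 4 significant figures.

ΔP ≈ 47620 Pa

Reynolds number Re = ρVD/μ = 787.4 · 8.348 · 0.04764 / 0.00104 = 3.011e+05.
Re > 4000 → turbulent. Relative roughness ε/D = 6.2e-05/0.04764 = 0.0013. Haaland: 1/√f = -1.8 log₁₀[(0.0013/3.7)^1.11 + 6.9/3.011e+05] = -1.8 log₁₀[0.000147 + 2.29e-05] = 6.787, so f = 0.02171.
Darcy-Weisbach: ΔP = f(L/D)(ρV²/2) = 0.02171·(3.809/0.04764)·(787.4·8.348²/2) = 0.02171·79.95·2.744e+04 = 4.762e+04 Pa.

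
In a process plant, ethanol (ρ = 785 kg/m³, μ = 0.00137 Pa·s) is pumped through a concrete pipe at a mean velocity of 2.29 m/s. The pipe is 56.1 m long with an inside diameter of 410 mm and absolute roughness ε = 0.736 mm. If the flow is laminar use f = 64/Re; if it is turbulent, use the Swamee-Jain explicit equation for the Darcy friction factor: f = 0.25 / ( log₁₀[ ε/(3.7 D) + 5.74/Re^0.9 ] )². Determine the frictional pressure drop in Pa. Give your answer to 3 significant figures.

Reynolds number Re = ρVD/μ = 785 · 2.29 · 0.41 / 0.00137 = 5.38e+05.
Re > 4000 → turbulent. Relative roughness ε/D = 0.000736/0.41 = 0.0018. Swamee-Jain: f = 0.25/(log₁₀[0.0018/3.7 + 5.74/5.38e+05^0.9])² = 0.25/(log₁₀[0.000485 + 3.99e-05])² = 0.25/(-3.28)² = 0.02324.
Darcy-Weisbach: ΔP = f(L/D)(ρV²/2) = 0.02324·(56.1/0.41)·(785·2.29²/2) = 0.02324·136.8·2058 = 6546 Pa.

ΔP ≈ 6550 Pa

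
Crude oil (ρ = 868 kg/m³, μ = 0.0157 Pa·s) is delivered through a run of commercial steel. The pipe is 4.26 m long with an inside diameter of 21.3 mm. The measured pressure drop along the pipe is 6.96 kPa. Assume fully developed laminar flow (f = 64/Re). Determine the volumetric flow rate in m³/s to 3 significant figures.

For laminar flow, f = 64/Re with Re = ρVD/μ, so Darcy-Weisbach reduces to ΔP = 32μLV/D². Solving for V: V = ΔP·D²/(32μL) = 6960·(0.0213)²/(32·0.0157·4.26) = 1.475 m/s.
Check: Re = ρVD/μ = 868·1.475·0.0213/0.0157 = 1737 < 2300, so the laminar assumption holds.
Q = V·A = 1.475·(π/4·0.0213²) = 0.0005257 m³/s = 5.26×10^-4 m³/s.

Q ≈ 5.26×10^-4 m³/s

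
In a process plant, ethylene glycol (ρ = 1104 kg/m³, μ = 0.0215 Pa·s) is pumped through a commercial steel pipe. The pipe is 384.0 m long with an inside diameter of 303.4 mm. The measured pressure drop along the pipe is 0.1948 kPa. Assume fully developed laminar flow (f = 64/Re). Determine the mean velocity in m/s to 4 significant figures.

For laminar flow, f = 64/Re with Re = ρVD/μ, so Darcy-Weisbach reduces to ΔP = 32μLV/D². Solving for V: V = ΔP·D²/(32μL) = 194.8·(0.3034)²/(32·0.0215·384) = 0.06787 m/s.
Check: Re = ρVD/μ = 1104·0.06787·0.3034/0.0215 = 1057 < 2300, so the laminar assumption holds.

V ≈ 0.06787 m/s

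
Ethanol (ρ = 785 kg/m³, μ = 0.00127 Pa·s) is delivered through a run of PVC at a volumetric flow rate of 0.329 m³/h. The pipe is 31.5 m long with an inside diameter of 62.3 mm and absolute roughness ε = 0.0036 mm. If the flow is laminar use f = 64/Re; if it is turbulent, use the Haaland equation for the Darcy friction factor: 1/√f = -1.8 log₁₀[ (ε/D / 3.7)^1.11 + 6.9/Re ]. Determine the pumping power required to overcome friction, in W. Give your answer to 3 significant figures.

P ≈ 9.04×10^-4 W

Q = 0.329 m³/h = 0.329/3600 = 9.139e-05 m³/s.
Cross-sectional area A = πD²/4 = π(0.0623)²/4 = 0.003048 m²; mean velocity V = Q/A = 9.139e-05/0.003048 = 0.02998 m/s.
Reynolds number Re = ρVD/μ = 785 · 0.02998 · 0.0623 / 0.00127 = 1154.
Re < 2300 → laminar flow, so f = 64/Re = 64/1154 = 0.05544 (the turbulent correlation is not needed).
Darcy-Weisbach: ΔP = f(L/D)(ρV²/2) = 0.05544·(31.5/0.0623)·(785·0.02998²/2) = 0.05544·505.6·0.3528 = 9.888 Pa.
Pumping power P = QΔP = 9.139e-05·9.888 = 9.037×10^-4 W = 9.04×10^-4 W.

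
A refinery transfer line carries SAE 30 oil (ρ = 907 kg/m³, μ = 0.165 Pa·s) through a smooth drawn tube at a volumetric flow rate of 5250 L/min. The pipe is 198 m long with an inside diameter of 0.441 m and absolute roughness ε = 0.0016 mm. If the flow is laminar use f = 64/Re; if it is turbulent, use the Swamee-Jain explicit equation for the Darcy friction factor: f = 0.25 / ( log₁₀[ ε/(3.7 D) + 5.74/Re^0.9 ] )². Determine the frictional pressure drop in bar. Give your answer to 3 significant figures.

Q = 5250 L/min = 5250/60000 = 0.0875 m³/s.
Cross-sectional area A = πD²/4 = π(0.441)²/4 = 0.1527 m²; mean velocity V = Q/A = 0.0875/0.1527 = 0.5729 m/s.
Reynolds number Re = ρVD/μ = 907 · 0.5729 · 0.441 / 0.165 = 1389.
Re < 2300 → laminar flow, so f = 64/Re = 64/1389 = 0.04609 (the turbulent correlation is not needed).
Darcy-Weisbach: ΔP = f(L/D)(ρV²/2) = 0.04609·(198/0.441)·(907·0.5729²/2) = 0.04609·449·148.8 = 3079 Pa.
ΔP = 3079 Pa = 0.0308 bar.

ΔP ≈ 0.0308 bar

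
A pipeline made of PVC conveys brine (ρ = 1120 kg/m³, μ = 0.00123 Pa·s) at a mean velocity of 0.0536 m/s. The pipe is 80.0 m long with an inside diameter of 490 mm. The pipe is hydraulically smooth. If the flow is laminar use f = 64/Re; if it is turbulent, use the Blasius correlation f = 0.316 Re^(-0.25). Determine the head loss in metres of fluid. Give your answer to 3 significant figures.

Reynolds number Re = ρVD/μ = 1120 · 0.0536 · 0.49 / 0.00123 = 2.392e+04.
Re > 4000 → turbulent. Smooth-pipe (Blasius): f = 0.316 Re^(-0.25) = 0.316/(2.392e+04)^0.25 = 0.02541.
Darcy-Weisbach: ΔP = f(L/D)(ρV²/2) = 0.02541·(80/0.49)·(1120·0.0536²/2) = 0.02541·163.3·1.609 = 6.675 Pa.
Head loss h_f = ΔP/(ρg) = 6.675/(1120·9.81) = 6.07×10^-4 m.

h_f ≈ 6.07×10^-4 m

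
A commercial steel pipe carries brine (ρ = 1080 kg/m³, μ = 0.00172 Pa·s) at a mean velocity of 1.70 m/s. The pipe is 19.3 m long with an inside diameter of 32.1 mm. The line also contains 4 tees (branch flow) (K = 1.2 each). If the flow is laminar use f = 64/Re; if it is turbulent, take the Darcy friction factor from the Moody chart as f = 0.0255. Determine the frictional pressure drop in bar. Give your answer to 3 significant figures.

Reynolds number Re = ρVD/μ = 1080 · 1.7 · 0.0321 / 0.00172 = 3.426e+04.
Re > 4000 → turbulent; use the Moody-chart value f = 0.0255.
Total minor-loss coefficient ΣK = 4·1.2 = 4.8.
ΔP = [f·L/D + ΣK]·(ρV²/2) = [0.0255·19.3/0.0321 + 4.8]·(1080·1.7²/2) = [15.33 + 4.8]·1561 = 3.142e+04 Pa.
ΔP = 3.142e+04 Pa = 0.314 bar.

ΔP ≈ 0.314 bar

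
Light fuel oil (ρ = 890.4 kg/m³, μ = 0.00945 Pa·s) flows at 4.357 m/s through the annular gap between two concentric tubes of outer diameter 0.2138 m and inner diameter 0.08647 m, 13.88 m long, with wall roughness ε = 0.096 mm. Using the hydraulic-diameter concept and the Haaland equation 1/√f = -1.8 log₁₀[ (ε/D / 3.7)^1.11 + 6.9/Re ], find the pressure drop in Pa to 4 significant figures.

ΔP ≈ 21070 Pa

Hydraulic diameter D_h = 4A/P = D_o - D_i = 0.2138 - 0.08647 = 0.1273 m.
Re = ρVD_h/μ = 890.4·4.357·0.1273/0.00945 = 5.227e+04.
ε/D_h = 9.6e-05/0.1273 = 0.000754; Haaland gives 1/√f = -1.8 log₁₀[8e-05+0.000132] = 6.613, so f = 0.02287.
ΔP = f(L/D_h)(ρV²/2) = 0.02287·13.88/0.1273·8451 = 2.107e+04 Pa.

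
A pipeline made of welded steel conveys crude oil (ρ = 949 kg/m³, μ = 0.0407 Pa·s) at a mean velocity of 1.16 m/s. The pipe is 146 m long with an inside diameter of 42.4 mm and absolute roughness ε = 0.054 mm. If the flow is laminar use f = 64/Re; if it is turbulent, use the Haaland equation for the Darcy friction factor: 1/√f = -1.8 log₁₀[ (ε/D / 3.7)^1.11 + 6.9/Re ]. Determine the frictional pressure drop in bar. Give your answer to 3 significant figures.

ΔP ≈ 1.23 bar

Reynolds number Re = ρVD/μ = 949 · 1.16 · 0.0424 / 0.0407 = 1147.
Re < 2300 → laminar flow, so f = 64/Re = 64/1147 = 0.05581 (the turbulent correlation is not needed).
Darcy-Weisbach: ΔP = f(L/D)(ρV²/2) = 0.05581·(146/0.0424)·(949·1.16²/2) = 0.05581·3443·638.5 = 1.227e+05 Pa.
ΔP = 1.227e+05 Pa = 1.23 bar.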